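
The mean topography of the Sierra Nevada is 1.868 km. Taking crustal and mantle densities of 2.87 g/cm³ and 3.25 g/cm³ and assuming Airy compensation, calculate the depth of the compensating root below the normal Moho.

Balancing pressure at the compensation depth: the weight of the topography is balanced by the buoyancy of the root, ρ_c h = (ρ_m − ρ_c) r.
r = h · ρ_c / (ρ_m − ρ_c) = 1.868 km × 2.87 / (3.25 − 2.87) = 14.1 km.

14.1 km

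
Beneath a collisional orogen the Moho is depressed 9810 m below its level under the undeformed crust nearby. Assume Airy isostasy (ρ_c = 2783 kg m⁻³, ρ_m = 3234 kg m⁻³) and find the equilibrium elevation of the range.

1590 m

In Airy isostatic equilibrium: ρ_c h = (ρ_m − ρ_c) r.
h = r (ρ_m − ρ_c) / ρ_c = 9810 m × (3234 − 2783) / 2783 = 1590 m.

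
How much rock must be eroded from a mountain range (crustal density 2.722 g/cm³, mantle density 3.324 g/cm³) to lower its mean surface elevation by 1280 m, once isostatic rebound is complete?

7070 m

Net drop Δ = e − u = e − e ρ_c/ρ_m = e (ρ_m − ρ_c)/ρ_m.
e = Δ ρ_m/(ρ_m − ρ_c) = 1280 m × 3.324/0.602 = 7070 m.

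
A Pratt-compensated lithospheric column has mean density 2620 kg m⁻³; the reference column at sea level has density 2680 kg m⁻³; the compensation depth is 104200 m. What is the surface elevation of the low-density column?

2390 m

ρ_ref D = ρ (D + h) → h = D (ρ_ref − ρ)/ρ.
h = 104200 m × (2680 − 2620)/2620 = 2390 m.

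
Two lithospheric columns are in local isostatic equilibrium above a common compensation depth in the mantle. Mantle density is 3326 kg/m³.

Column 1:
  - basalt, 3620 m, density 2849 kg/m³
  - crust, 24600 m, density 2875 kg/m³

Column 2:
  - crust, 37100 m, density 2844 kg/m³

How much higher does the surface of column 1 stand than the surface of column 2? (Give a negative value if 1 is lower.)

−1520 m

For any compensation level in the mantle, the mantle terms cancel and isostasy reduces to e = (Σt_1 − Σt_2) − (Σ(ρt)_1 − Σ(ρt)_2) / ρ_m.
Σt_1 = 28220 m; Σt_2 = 37100 m; Σ(ρt)_1 = 81038380; Σ(ρt)_2 = 105512400 (in m·kg/m³).
e = (28220 − 37100) − (81038380 − 105512400) / 3326 = −1520 m.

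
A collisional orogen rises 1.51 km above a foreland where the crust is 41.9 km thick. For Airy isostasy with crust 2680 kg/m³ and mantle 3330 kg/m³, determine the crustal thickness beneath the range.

Root depth r = h ρ_c / (ρ_m − ρ_c) = 1.51 km × 2680 / 650 = 6.226 km.
Total thickness = T + h + r = 41.9 km + 1.51 km + 6.226 km = 49.6 km.

49.6 km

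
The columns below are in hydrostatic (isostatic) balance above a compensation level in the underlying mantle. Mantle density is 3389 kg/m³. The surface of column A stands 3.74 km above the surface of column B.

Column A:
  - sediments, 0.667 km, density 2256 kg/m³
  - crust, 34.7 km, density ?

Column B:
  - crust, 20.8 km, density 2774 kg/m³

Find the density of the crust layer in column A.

Take the compensation level at the base of the deeper column (depth z_c below the surface of column A) and equate Σ ρ_i t_i down to z_c; mantle fills any gap and the z_c terms cancel.
Column A: 0.667×2256 + 34.7×ρ + (z_c − 35.367)×3389
Column B: 3.74×0 + 20.8×2774 + (z_c − 3.74 − 20.8)×3389
The z_c×3389 term appears on both sides and cancels. Collect the known terms of each column as K = Σ(ρt)_known − 3389 × (depth of known layers): K_A = 1504.752 − 3389×35.367 = −118354.011; K_B = 57699.2 − 3389×(3.74 + 20.8) = −25466.86.
Balance: K_A + 34.7×ρ = K_B, so ρ = (K_B − K_A)/34.7 = 92887.2/34.7 = 2680 kg/m³.

2680 kg/m³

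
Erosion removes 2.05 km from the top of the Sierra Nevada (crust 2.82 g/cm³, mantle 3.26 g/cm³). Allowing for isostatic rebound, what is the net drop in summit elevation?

Rebound u = e ρ_c/ρ_m = 2.05 km × 2.82/3.26 = 1.773 km.
Net surface drop = e − u = 2.05 km − 1.773 km = e (ρ_m − ρ_c)/ρ_m = 0.277 km.

0.277 km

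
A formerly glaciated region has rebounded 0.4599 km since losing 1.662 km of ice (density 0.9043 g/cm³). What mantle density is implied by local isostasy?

ρ_m = ρ_ice t / u = 0.9043 × 1.662 km/0.4599 km = 3.27 g/cm³.

3.27 g/cm³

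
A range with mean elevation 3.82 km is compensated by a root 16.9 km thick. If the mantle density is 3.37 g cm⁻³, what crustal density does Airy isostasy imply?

ρ_c h = (ρ_m − ρ_c) r → ρ_c (h + r) = ρ_m r → ρ_c = ρ_m r / (h + r).
ρ_c = 3.37 × 16.9 km / (3.82 km + 16.9 km) = 2.75 g cm⁻³.

2.75 g cm⁻³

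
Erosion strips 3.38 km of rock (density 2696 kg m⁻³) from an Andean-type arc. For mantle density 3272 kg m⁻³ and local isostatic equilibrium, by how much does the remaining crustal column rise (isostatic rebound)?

Unloading: uplift u = e ρ_c/ρ_m = 3.38 km × 2696/3272 = 2.78 km.

2.78 km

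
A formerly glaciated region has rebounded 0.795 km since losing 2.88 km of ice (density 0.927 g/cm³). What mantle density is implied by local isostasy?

ρ_m = ρ_ice t / u = 0.927 × 2.88 km/0.795 km = 3.36 g/cm³.

3.36 g/cm³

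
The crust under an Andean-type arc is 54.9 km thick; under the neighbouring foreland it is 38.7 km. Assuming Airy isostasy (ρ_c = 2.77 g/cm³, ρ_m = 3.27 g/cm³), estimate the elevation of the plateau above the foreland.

Excess crust Δ = 54.9 km − 38.7 km = 16.2 km, split between elevation h and root r with h + r = Δ.
Airy balance ρ_c h = (ρ_m − ρ_c) r gives r = h ρ_c/(ρ_m − ρ_c), so h (1 + ρ_c/(ρ_m − ρ_c)) = Δ, i.e. h = Δ (ρ_m − ρ_c)/ρ_m.
h = 16.2 km × 0.5/3.27 = 2.48 km.

2.48 km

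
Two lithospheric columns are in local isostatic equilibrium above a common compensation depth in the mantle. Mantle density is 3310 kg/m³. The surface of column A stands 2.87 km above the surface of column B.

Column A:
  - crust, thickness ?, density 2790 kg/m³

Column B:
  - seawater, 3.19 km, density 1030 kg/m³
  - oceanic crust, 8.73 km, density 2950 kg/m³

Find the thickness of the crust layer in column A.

38.3 km

Take the compensation level at the base of the deeper column (depth z_c below the surface of column A) and equate Σ ρ_i t_i down to z_c; mantle fills any gap and the z_c terms cancel.
Column A: x×2790 + (z_c − 0 − x)×3310
Column B: 2.87×0 + 3.19×1030 + 8.73×2950 + (z_c − 2.87 − 11.92)×3310
The z_c×3310 term appears on both sides and cancels. Collect the known terms of each column as K = Σ(ρt)_known − 3310 × (depth of known layers): K_A = 0 − 3310×0 = 0; K_B = 29039.2 − 3310×(2.87 + 11.92) = −19915.7.
Balance: K_A − x×(3310 − 2790) = K_B, so x = (K_A − K_B)/(3310 − 2790) = 19915.7/520 = 38.3 km.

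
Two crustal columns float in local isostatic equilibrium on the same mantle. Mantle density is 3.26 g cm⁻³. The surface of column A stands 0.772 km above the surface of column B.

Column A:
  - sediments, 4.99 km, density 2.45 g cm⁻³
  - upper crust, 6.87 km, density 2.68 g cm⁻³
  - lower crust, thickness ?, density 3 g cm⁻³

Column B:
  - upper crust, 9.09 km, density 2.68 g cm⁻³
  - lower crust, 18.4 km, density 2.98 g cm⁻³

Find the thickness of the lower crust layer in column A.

Take the compensation level at the base of the deeper column (depth z_c below the surface of column A) and equate Σ ρ_i t_i down to z_c; mantle fills any gap and the z_c terms cancel.
Column A: 4.99×2.45 + 6.87×2.68 + x×3 + (z_c − 11.86 − x)×3.26
Column B: 0.772×0 + 9.09×2.68 + 18.4×2.98 + (z_c − 0.772 − 27.49)×3.26
The z_c×3.26 term appears on both sides and cancels. Collect the known terms of each column as K = Σ(ρt)_known − 3.26 × (depth of known layers): K_A = 30.6371 − 3.26×11.86 = −8.0265; K_B = 79.1932 − 3.26×(0.772 + 27.49) = −12.94092.
Balance: K_A − x×(3.26 − 3) = K_B, so x = (K_A − K_B)/(3.26 − 3) = 4.91442/0.26 = 18.9 km.

18.9 km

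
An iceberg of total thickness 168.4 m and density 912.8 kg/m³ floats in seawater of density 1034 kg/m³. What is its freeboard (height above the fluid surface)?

19.7 m

Floating equilibrium: submerged depth d = t ρ_obj/ρ_fluid = 168.4 m × 912.8/1034 = 148.7 m.
Freeboard = t − d = 168.4 m − 148.7 m = 19.7 m.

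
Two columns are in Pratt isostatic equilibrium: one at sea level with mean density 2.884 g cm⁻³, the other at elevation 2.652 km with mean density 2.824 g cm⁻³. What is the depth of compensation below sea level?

125 km

ρ_ref D = ρ (D + h) → D (ρ_ref − ρ) = ρ h.
D = ρ h/(ρ_ref − ρ) = 2.824 × 2.652 km/(2.884 − 2.824) = 125 km.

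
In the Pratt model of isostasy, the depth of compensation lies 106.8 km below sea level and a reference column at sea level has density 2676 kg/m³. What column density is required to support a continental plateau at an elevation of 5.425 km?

Pratt balance: ρ_ref D = ρ (D + h).
ρ = ρ_ref D/(D + h) = 2676 × 106.8 km/(106.8 km + 5.425 km) = 2550 kg/m³.

2550 kg/m³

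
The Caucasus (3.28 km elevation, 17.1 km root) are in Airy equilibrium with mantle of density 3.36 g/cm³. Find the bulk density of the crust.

2.82 g/cm³

ρ_c h = (ρ_m − ρ_c) r → ρ_c (h + r) = ρ_m r → ρ_c = ρ_m r / (h + r).
ρ_c = 3.36 × 17.1 km / (3.28 km + 17.1 km) = 2.82 g/cm³.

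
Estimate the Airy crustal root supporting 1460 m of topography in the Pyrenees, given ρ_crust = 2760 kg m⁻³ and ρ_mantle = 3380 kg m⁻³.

Balancing pressure at the compensation depth: the weight of the topography is balanced by the buoyancy of the root, ρ_c h = (ρ_m − ρ_c) r.
r = h · ρ_c / (ρ_m − ρ_c) = 1460 m × 2760 / (3380 − 2760) = 6500 m.

6500 m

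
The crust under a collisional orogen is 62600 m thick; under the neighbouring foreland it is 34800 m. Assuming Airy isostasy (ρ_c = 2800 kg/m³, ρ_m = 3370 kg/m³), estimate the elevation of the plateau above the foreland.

4700 m

Excess crust Δ = 62600 m − 34800 m = 27800 m, split between elevation h and root r with h + r = Δ.
Airy balance ρ_c h = (ρ_m − ρ_c) r gives r = h ρ_c/(ρ_m − ρ_c), so h (1 + ρ_c/(ρ_m − ρ_c)) = Δ, i.e. h = Δ (ρ_m − ρ_c)/ρ_m.
h = 27800 m × 570/3370 = 4700 m.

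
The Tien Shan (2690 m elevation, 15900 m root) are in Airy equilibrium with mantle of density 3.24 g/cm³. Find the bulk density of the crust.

2.77 g/cm³

ρ_c h = (ρ_m − ρ_c) r → ρ_c (h + r) = ρ_m r → ρ_c = ρ_m r / (h + r).
ρ_c = 3.24 × 15900 m / (2690 m + 15900 m) = 2.77 g/cm³.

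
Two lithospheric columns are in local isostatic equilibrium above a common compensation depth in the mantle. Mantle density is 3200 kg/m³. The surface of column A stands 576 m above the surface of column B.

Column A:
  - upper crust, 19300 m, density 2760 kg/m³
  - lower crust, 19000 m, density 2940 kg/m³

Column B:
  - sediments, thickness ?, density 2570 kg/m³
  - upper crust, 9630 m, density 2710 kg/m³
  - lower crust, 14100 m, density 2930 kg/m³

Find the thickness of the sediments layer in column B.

4860 m

Take the compensation level at the base of the deeper column (depth z_c below the surface of column A) and equate Σ ρ_i t_i down to z_c; mantle fills any gap and the z_c terms cancel.
Column A: 19300×2760 + 19000×2940 + (z_c − 38300)×3200
Column B: 576×0 + x×2570 + 9630×2710 + 14100×2930 + (z_c − 576 − 23730 − x)×3200
The z_c×3200 term appears on both sides and cancels. Collect the known terms of each column as K = Σ(ρt)_known − 3200 × (depth of known layers): K_A = 109128000 − 3200×38300 = −13432000; K_B = 67410300 − 3200×(576 + 23730) = −10368900.
Balance: K_A = K_B − x×(3200 − 2570), so x = (K_B − K_A)/(3200 − 2570) = 3063100/630 = 4860 m.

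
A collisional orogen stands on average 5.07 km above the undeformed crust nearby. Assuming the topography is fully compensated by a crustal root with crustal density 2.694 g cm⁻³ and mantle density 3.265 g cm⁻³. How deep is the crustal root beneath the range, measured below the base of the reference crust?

For local isostatic compensation: the weight of the topography is balanced by the buoyancy of the root, ρ_c h = (ρ_m − ρ_c) r.
r = h · ρ_c / (ρ_m − ρ_c) = 5.07 km × 2.694 / (3.265 − 2.694) = 23.9 km.

23.9 km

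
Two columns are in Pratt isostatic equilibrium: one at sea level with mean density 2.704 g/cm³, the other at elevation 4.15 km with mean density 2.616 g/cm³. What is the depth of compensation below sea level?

123 km

ρ_ref D = ρ (D + h) → D (ρ_ref − ρ) = ρ h.
D = ρ h/(ρ_ref − ρ) = 2.616 × 4.15 km/(2.704 − 2.616) = 123 km.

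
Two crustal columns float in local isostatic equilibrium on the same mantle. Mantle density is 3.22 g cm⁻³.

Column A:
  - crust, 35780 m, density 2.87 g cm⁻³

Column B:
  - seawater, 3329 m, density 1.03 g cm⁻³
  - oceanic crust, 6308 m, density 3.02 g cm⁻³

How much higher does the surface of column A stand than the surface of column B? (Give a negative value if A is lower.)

For any compensation level in the mantle, the mantle terms cancel and isostasy reduces to e = (Σt_A − Σt_B) − (Σ(ρt)_A − Σ(ρt)_B) / ρ_m.
Σt_A = 35780 m; Σt_B = 9637 m; Σ(ρt)_A = 102688.6; Σ(ρt)_B = 22479.03 (in m·g cm⁻³).
e = (35780 − 9637) − (102688.6 − 22479.03) / 3.22 = 1230 m.

1230 m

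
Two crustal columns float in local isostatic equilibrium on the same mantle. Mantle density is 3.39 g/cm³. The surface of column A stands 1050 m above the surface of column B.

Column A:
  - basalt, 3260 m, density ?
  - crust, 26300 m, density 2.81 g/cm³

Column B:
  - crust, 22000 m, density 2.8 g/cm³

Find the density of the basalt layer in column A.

Take the compensation level at the base of the deeper column (depth z_c below the surface of column A) and equate Σ ρ_i t_i down to z_c; mantle fills any gap and the z_c terms cancel.
Column A: 3260×ρ + 26300×2.81 + (z_c − 29560)×3.39
Column B: 1050×0 + 22000×2.8 + (z_c − 1050 − 22000)×3.39
The z_c×3.39 term appears on both sides and cancels. Collect the known terms of each column as K = Σ(ρt)_known − 3.39 × (depth of known layers): K_A = 73903 − 3.39×29560 = −26305.4; K_B = 61600 − 3.39×(1050 + 22000) = −16539.5.
Balance: K_A + 3260×ρ = K_B, so ρ = (K_B − K_A)/3260 = 9765.9/3260 = 3 g/cm³.

3 g/cm³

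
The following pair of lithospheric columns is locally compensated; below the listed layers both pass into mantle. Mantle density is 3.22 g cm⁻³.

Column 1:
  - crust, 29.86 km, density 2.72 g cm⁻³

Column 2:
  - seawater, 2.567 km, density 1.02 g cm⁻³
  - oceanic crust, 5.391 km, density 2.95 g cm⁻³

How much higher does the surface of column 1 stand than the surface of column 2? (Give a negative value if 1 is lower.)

For any compensation level in the mantle, the mantle terms cancel and isostasy reduces to e = (Σt_1 − Σt_2) − (Σ(ρt)_1 − Σ(ρt)_2) / ρ_m.
Σt_1 = 29.86 km; Σt_2 = 7.958 km; Σ(ρt)_1 = 81.2192; Σ(ρt)_2 = 18.52179 (in km·g cm⁻³).
e = (29.86 − 7.958) − (81.2192 − 18.52179) / 3.22 = 2.43 km.

2.43 km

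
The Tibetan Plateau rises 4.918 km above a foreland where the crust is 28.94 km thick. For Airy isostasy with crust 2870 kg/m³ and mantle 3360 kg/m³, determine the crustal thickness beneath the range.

Root depth r = h ρ_c / (ρ_m − ρ_c) = 4.918 km × 2870 / 490 = 28.81 km.
Total thickness = T + h + r = 28.94 km + 4.918 km + 28.81 km = 62.7 km.

62.7 km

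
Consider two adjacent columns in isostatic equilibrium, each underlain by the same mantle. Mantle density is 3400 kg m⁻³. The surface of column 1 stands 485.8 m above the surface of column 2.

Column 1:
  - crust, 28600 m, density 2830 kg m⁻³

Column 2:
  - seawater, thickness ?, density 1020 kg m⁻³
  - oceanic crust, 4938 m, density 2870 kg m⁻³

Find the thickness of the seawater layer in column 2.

5060 m

Take the compensation level at the base of the deeper column (depth z_c below the surface of column 1) and equate Σ ρ_i t_i down to z_c; mantle fills any gap and the z_c terms cancel.
Column 1: 28600×2830 + (z_c − 28600)×3400
Column 2: 485.8×0 + x×1020 + 4938×2870 + (z_c − 485.8 − 4938 − x)×3400
The z_c×3400 term appears on both sides and cancels. Collect the known terms of each column as K = Σ(ρt)_known − 3400 × (depth of known layers): K_1 = 80938000 − 3400×28600 = −16302000; K_2 = 14172060 − 3400×(485.8 + 4938) = −4268860.
Balance: K_1 = K_2 − x×(3400 − 1020), so x = (K_2 − K_1)/(3400 − 1020) = 12033100/2380 = 5060 m.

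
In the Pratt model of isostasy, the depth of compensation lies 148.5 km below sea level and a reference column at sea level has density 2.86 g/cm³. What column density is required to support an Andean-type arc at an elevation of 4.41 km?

2.78 g/cm³

Pratt balance: ρ_ref D = ρ (D + h).
ρ = ρ_ref D/(D + h) = 2.86 × 148.5 km/(148.5 km + 4.41 km) = 2.78 g/cm³.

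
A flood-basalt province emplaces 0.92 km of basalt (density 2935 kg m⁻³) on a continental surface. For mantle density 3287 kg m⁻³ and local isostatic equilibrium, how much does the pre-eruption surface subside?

Subaerial loading: s = t ρ_load / ρ_m.
s = 0.92 km × 2935/3287 = 0.821 km.

0.821 km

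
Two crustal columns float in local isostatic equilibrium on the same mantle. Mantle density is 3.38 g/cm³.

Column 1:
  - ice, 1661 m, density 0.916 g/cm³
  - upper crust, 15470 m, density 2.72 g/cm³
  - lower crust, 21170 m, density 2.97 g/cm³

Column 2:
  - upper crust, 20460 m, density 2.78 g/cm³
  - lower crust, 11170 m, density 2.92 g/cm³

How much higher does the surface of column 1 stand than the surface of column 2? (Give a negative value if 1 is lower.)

For any compensation level in the mantle, the mantle terms cancel and isostasy reduces to e = (Σt_1 − Σt_2) − (Σ(ρt)_1 − Σ(ρt)_2) / ρ_m.
Σt_1 = 38301 m; Σt_2 = 31630 m; Σ(ρt)_1 = 106474.776; Σ(ρt)_2 = 89495.2 (in m·g/cm³).
e = (38301 − 31630) − (106474.776 − 89495.2) / 3.38 = 1650 m.

1650 m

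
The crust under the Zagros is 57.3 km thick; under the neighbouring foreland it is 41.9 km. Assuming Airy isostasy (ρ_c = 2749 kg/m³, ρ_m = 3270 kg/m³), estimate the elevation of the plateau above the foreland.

Excess crust Δ = 57.3 km − 41.9 km = 15.4 km, split between elevation h and root r with h + r = Δ.
Airy balance ρ_c h = (ρ_m − ρ_c) r gives r = h ρ_c/(ρ_m − ρ_c), so h (1 + ρ_c/(ρ_m − ρ_c)) = Δ, i.e. h = Δ (ρ_m − ρ_c)/ρ_m.
h = 15.4 km × 521/3270 = 2.45 km.

2.45 km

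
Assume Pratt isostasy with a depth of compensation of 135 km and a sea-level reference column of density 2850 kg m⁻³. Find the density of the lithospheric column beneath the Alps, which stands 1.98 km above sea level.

2810 kg m⁻³

Pratt balance: ρ_ref D = ρ (D + h).
ρ = ρ_ref D/(D + h) = 2850 × 135 km/(135 km + 1.98 km) = 2810 kg m⁻³.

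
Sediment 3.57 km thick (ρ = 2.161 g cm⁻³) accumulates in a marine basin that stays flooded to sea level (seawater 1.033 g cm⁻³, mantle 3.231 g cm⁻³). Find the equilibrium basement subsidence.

Submarine loading: the sediment displaces seawater, and the subsidence is in turn flooded, so s (ρ_m − ρ_w) = t (ρ_sed − ρ_w).
s = 3.57 km × (2.161 − 1.033) / (3.231 − 1.033) = 1.83 km.

1.83 km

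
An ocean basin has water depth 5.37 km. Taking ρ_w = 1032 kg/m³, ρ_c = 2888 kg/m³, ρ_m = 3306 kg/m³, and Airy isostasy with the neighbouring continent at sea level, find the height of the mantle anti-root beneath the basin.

By Archimedes' principle applied to the lithosphere: replacing crust with seawater at the top is compensated by replacing crust with mantle at the base: d (ρ_c − ρ_w) = a (ρ_m − ρ_c).
a = d (ρ_c − ρ_w)/(ρ_m − ρ_c) = 5.37 km × 1856/418 = 23.8 km.

23.8 km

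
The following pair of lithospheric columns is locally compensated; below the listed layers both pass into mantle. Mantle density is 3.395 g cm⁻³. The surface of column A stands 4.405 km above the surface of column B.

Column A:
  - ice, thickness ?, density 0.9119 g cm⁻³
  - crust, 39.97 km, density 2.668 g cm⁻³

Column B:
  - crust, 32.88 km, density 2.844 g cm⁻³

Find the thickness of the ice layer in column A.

Take the compensation level at the base of the deeper column (depth z_c below the surface of column A) and equate Σ ρ_i t_i down to z_c; mantle fills any gap and the z_c terms cancel.
Column A: x×0.9119 + 39.97×2.668 + (z_c − 39.97 − x)×3.395
Column B: 4.405×0 + 32.88×2.844 + (z_c − 4.405 − 32.88)×3.395
The z_c×3.395 term appears on both sides and cancels. Collect the known terms of each column as K = Σ(ρt)_known − 3.395 × (depth of known layers): K_A = 106.63996 − 3.395×39.97 = −29.05819; K_B = 93.51072 − 3.395×(4.405 + 32.88) = −33.071855.
Balance: K_A − x×(3.395 − 0.9119) = K_B, so x = (K_A − K_B)/(3.395 − 0.9119) = 4.01366/2.4831 = 1.62 km.

1.62 km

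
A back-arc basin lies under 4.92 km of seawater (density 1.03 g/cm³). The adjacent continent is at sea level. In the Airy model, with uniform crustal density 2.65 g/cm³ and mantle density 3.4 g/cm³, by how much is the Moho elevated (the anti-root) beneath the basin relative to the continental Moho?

For local isostatic compensation: replacing crust with seawater at the top is compensated by replacing crust with mantle at the base: d (ρ_c − ρ_w) = a (ρ_m − ρ_c).
a = d (ρ_c − ρ_w)/(ρ_m − ρ_c) = 4.92 km × 1.62/0.75 = 10.6 km.

10.6 km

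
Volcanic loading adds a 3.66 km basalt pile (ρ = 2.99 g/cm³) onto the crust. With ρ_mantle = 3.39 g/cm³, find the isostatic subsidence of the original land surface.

3.23 km

Subaerial loading: s = t ρ_load / ρ_m.
s = 3.66 km × 2.99/3.39 = 3.23 km.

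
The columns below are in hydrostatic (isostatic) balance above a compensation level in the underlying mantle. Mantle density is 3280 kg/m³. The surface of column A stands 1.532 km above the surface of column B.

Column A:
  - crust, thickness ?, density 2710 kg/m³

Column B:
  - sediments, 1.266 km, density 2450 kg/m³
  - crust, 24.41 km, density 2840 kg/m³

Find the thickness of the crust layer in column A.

Take the compensation level at the base of the deeper column (depth z_c below the surface of column A) and equate Σ ρ_i t_i down to z_c; mantle fills any gap and the z_c terms cancel.
Column A: x×2710 + (z_c − 0 − x)×3280
Column B: 1.532×0 + 1.266×2450 + 24.41×2840 + (z_c − 1.532 − 25.676)×3280
The z_c×3280 term appears on both sides and cancels. Collect the known terms of each column as K = Σ(ρt)_known − 3280 × (depth of known layers): K_A = 0 − 3280×0 = 0; K_B = 72426.1 − 3280×(1.532 + 25.676) = −16816.14.
Balance: K_A − x×(3280 − 2710) = K_B, so x = (K_A − K_B)/(3280 − 2710) = 16816.1/570 = 29.5 km.

29.5 km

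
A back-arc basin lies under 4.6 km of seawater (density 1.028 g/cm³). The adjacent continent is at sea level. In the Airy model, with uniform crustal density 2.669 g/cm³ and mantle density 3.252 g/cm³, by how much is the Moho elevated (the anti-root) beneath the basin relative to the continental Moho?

By Archimedes' principle applied to the lithosphere: replacing crust with seawater at the top is compensated by replacing crust with mantle at the base: d (ρ_c − ρ_w) = a (ρ_m − ρ_c).
a = d (ρ_c − ρ_w)/(ρ_m − ρ_c) = 4.6 km × 1.641/0.583 = 12.9 km.

12.9 km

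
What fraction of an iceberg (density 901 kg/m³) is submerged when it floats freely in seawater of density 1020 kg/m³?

Submerged fraction = ρ_obj/ρ_fluid = 901/1020 = 88.3%.

88.3%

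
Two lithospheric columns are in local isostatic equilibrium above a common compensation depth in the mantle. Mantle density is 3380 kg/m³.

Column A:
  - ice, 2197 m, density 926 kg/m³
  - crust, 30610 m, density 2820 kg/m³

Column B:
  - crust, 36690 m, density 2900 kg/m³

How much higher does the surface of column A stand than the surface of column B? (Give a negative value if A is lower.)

1460 m

For any compensation level in the mantle, the mantle terms cancel and isostasy reduces to e = (Σt_A − Σt_B) − (Σ(ρt)_A − Σ(ρt)_B) / ρ_m.
Σt_A = 32807 m; Σt_B = 36690 m; Σ(ρt)_A = 88354622; Σ(ρt)_B = 106401000 (in m·kg/m³).
e = (32807 − 36690) − (88354622 − 106401000) / 3380 = 1460 m.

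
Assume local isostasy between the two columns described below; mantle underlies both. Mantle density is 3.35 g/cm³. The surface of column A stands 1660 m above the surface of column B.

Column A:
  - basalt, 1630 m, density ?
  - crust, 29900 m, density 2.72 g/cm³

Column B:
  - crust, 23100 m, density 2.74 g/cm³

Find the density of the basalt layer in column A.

2.85 g/cm³

Take the compensation level at the base of the deeper column (depth z_c below the surface of column A) and equate Σ ρ_i t_i down to z_c; mantle fills any gap and the z_c terms cancel.
Column A: 1630×ρ + 29900×2.72 + (z_c − 31530)×3.35
Column B: 1660×0 + 23100×2.74 + (z_c − 1660 − 23100)×3.35
The z_c×3.35 term appears on both sides and cancels. Collect the known terms of each column as K = Σ(ρt)_known − 3.35 × (depth of known layers): K_A = 81328 − 3.35×31530 = −24297.5; K_B = 63294 − 3.35×(1660 + 23100) = −19652.
Balance: K_A + 1630×ρ = K_B, so ρ = (K_B − K_A)/1630 = 4645.5/1630 = 2.85 g/cm³.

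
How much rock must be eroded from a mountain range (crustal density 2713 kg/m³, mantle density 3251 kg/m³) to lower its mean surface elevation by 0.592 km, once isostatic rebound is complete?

3.58 km

Net drop Δ = e − u = e − e ρ_c/ρ_m = e (ρ_m − ρ_c)/ρ_m.
e = Δ ρ_m/(ρ_m − ρ_c) = 0.592 km × 3251/538 = 3.58 km.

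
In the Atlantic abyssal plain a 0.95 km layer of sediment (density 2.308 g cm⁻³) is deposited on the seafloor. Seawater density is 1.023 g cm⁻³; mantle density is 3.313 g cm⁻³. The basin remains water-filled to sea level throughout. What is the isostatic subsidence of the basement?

0.533 km

Submarine loading: the sediment displaces seawater, and the subsidence is in turn flooded, so s (ρ_m − ρ_w) = t (ρ_sed − ρ_w).
s = 0.95 km × (2.308 − 1.023) / (3.313 − 1.023) = 0.533 km.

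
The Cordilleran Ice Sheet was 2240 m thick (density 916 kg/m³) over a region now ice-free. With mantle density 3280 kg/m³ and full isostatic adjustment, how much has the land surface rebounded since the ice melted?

626 m

Removing the load lets mantle flow back in; uplift u satisfies ρ_ice t = ρ_m u.
u = t ρ_ice/ρ_m = 2240 m × 916/3280 = 626 m.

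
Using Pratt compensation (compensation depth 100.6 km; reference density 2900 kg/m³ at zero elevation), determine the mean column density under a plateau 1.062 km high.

Pratt balance: ρ_ref D = ρ (D + h).
ρ = ρ_ref D/(D + h) = 2900 × 100.6 km/(100.6 km + 1.062 km) = 2870 kg/m³.

2870 kg/m³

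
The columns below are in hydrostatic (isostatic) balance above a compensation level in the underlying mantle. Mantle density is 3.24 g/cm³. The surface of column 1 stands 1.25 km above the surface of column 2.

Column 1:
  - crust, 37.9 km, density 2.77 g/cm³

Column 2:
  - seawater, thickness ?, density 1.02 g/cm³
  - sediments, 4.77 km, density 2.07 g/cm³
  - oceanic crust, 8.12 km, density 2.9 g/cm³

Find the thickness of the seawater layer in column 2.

2.44 km

Take the compensation level at the base of the deeper column (depth z_c below the surface of column 1) and equate Σ ρ_i t_i down to z_c; mantle fills any gap and the z_c terms cancel.
Column 1: 37.9×2.77 + (z_c − 37.9)×3.24
Column 2: 1.25×0 + x×1.02 + 4.77×2.07 + 8.12×2.9 + (z_c − 1.25 − 12.89 − x)×3.24
The z_c×3.24 term appears on both sides and cancels. Collect the known terms of each column as K = Σ(ρt)_known − 3.24 × (depth of known layers): K_1 = 104.983 − 3.24×37.9 = −17.813; K_2 = 33.4219 − 3.24×(1.25 + 12.89) = −12.3917.
Balance: K_1 = K_2 − x×(3.24 − 1.02), so x = (K_2 − K_1)/(3.24 − 1.02) = 5.4213/2.22 = 2.44 km.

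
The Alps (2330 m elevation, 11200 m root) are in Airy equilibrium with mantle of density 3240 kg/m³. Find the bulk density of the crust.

2680 kg/m³

ρ_c h = (ρ_m − ρ_c) r → ρ_c (h + r) = ρ_m r → ρ_c = ρ_m r / (h + r).
ρ_c = 3240 × 11200 m / (2330 m + 11200 m) = 2680 kg/m³.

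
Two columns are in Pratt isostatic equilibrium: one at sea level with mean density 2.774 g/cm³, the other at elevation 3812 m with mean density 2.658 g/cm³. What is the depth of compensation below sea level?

ρ_ref D = ρ (D + h) → D (ρ_ref − ρ) = ρ h.
D = ρ h/(ρ_ref − ρ) = 2.658 × 3812 m/(2.774 − 2.658) = 87300 m.

87300 m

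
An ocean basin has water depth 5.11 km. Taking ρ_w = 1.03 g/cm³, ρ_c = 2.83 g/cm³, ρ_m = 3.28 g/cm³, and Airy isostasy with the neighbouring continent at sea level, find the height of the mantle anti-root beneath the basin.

20.4 km

Isostatic balance requires: replacing crust with seawater at the top is compensated by replacing crust with mantle at the base: d (ρ_c − ρ_w) = a (ρ_m − ρ_c).
a = d (ρ_c − ρ_w)/(ρ_m − ρ_c) = 5.11 km × 1.8/0.45 = 20.4 km.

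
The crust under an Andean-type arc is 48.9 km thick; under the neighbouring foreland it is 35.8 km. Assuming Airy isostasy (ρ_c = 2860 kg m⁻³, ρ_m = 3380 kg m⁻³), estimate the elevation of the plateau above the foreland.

2.02 km

Excess crust Δ = 48.9 km − 35.8 km = 13.1 km, split between elevation h and root r with h + r = Δ.
Airy balance ρ_c h = (ρ_m − ρ_c) r gives r = h ρ_c/(ρ_m − ρ_c), so h (1 + ρ_c/(ρ_m − ρ_c)) = Δ, i.e. h = Δ (ρ_m − ρ_c)/ρ_m.
h = 13.1 km × 520/3380 = 2.02 km.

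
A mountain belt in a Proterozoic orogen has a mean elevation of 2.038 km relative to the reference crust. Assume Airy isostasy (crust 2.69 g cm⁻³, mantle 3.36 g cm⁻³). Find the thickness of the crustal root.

8.18 km

Isostatic balance requires: the weight of the topography is balanced by the buoyancy of the root, ρ_c h = (ρ_m − ρ_c) r.
r = h · ρ_c / (ρ_m − ρ_c) = 2.038 km × 2.69 / (3.36 − 2.69) = 8.18 km.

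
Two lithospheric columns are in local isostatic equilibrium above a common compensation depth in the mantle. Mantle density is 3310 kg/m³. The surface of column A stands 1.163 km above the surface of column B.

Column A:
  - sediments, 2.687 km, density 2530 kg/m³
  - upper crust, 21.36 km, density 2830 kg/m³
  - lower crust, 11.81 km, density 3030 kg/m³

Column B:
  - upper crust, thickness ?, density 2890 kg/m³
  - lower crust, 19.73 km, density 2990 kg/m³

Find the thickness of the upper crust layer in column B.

13.1 km

Take the compensation level at the base of the deeper column (depth z_c below the surface of column A) and equate Σ ρ_i t_i down to z_c; mantle fills any gap and the z_c terms cancel.
Column A: 2.687×2530 + 21.36×2830 + 11.81×3030 + (z_c − 35.857)×3310
Column B: 1.163×0 + x×2890 + 19.73×2990 + (z_c − 1.163 − 19.73 − x)×3310
The z_c×3310 term appears on both sides and cancels. Collect the known terms of each column as K = Σ(ρt)_known − 3310 × (depth of known layers): K_A = 103031.21 − 3310×35.857 = −15655.46; K_B = 58992.7 − 3310×(1.163 + 19.73) = −10163.13.
Balance: K_A = K_B − x×(3310 − 2890), so x = (K_B − K_A)/(3310 − 2890) = 5492.33/420 = 13.1 km.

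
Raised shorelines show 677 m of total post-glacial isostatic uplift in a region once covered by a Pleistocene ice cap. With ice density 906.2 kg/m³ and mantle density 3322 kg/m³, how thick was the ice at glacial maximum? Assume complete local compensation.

2480 m

u = t ρ_ice/ρ_m → t = u ρ_m/ρ_ice = 677 m × 3322/906.2 = 2480 m.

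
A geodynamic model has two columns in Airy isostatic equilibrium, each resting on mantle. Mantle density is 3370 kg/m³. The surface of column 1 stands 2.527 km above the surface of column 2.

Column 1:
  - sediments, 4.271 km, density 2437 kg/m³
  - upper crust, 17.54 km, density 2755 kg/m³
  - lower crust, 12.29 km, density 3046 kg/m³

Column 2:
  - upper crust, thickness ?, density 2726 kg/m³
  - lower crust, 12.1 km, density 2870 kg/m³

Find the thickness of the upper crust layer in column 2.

6.5 km

Take the compensation level at the base of the deeper column (depth z_c below the surface of column 1) and equate Σ ρ_i t_i down to z_c; mantle fills any gap and the z_c terms cancel.
Column 1: 4.271×2437 + 17.54×2755 + 12.29×3046 + (z_c − 34.101)×3370
Column 2: 2.527×0 + x×2726 + 12.1×2870 + (z_c − 2.527 − 12.1 − x)×3370
The z_c×3370 term appears on both sides and cancels. Collect the known terms of each column as K = Σ(ρt)_known − 3370 × (depth of known layers): K_1 = 96166.467 − 3370×34.101 = −18753.903; K_2 = 34727 − 3370×(2.527 + 12.1) = −14565.99.
Balance: K_1 = K_2 − x×(3370 − 2726), so x = (K_2 − K_1)/(3370 − 2726) = 4187.91/644 = 6.5 km.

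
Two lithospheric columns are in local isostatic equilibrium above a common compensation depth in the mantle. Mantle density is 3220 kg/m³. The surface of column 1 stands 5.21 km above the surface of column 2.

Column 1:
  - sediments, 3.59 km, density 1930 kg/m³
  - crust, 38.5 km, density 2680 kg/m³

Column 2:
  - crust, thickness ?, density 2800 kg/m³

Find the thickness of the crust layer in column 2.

Take the compensation level at the base of the deeper column (depth z_c below the surface of column 1) and equate Σ ρ_i t_i down to z_c; mantle fills any gap and the z_c terms cancel.
Column 1: 3.59×1930 + 38.5×2680 + (z_c − 42.09)×3220
Column 2: 5.21×0 + x×2800 + (z_c − 5.21 − 0 − x)×3220
The z_c×3220 term appears on both sides and cancels. Collect the known terms of each column as K = Σ(ρt)_known − 3220 × (depth of known layers): K_1 = 110108.7 − 3220×42.09 = −25421.1; K_2 = 0 − 3220×(5.21 + 0) = −16776.2.
Balance: K_1 = K_2 − x×(3220 − 2800), so x = (K_2 − K_1)/(3220 − 2800) = 8644.9/420 = 20.6 km.

20.6 km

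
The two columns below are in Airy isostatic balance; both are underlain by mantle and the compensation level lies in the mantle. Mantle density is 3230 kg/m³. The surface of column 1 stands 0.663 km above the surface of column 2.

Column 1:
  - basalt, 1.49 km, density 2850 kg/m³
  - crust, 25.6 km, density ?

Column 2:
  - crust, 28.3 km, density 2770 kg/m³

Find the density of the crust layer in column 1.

Take the compensation level at the base of the deeper column (depth z_c below the surface of column 1) and equate Σ ρ_i t_i down to z_c; mantle fills any gap and the z_c terms cancel.
Column 1: 1.49×2850 + 25.6×ρ + (z_c − 27.09)×3230
Column 2: 0.663×0 + 28.3×2770 + (z_c − 0.663 − 28.3)×3230
The z_c×3230 term appears on both sides and cancels. Collect the known terms of each column as K = Σ(ρt)_known − 3230 × (depth of known layers): K_1 = 4246.5 − 3230×27.09 = −83254.2; K_2 = 78391 − 3230×(0.663 + 28.3) = −15159.49.
Balance: K_1 + 25.6×ρ = K_2, so ρ = (K_2 − K_1)/25.6 = 68094.7/25.6 = 2660 kg/m³.

2660 kg/m³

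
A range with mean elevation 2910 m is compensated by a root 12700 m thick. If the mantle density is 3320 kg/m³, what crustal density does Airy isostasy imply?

2700 kg/m³

ρ_c h = (ρ_m − ρ_c) r → ρ_c (h + r) = ρ_m r → ρ_c = ρ_m r / (h + r).
ρ_c = 3320 × 12700 m / (2910 m + 12700 m) = 2700 kg/m³.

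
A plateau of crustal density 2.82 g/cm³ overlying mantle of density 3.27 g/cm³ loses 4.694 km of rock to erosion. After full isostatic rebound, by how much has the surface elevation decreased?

Rebound u = e ρ_c/ρ_m = 4.694 km × 2.82/3.27 = 4.048 km.
Net surface drop = e − u = 4.694 km − 4.048 km = e (ρ_m − ρ_c)/ρ_m = 0.646 km.

0.646 km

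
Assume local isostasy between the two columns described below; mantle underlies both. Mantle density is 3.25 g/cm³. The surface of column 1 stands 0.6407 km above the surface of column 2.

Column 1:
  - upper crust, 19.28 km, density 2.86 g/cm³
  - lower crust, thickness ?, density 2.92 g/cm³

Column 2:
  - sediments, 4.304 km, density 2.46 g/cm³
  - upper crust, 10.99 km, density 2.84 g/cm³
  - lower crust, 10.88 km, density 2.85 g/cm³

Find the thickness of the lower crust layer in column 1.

20.7 km

Take the compensation level at the base of the deeper column (depth z_c below the surface of column 1) and equate Σ ρ_i t_i down to z_c; mantle fills any gap and the z_c terms cancel.
Column 1: 19.28×2.86 + x×2.92 + (z_c − 19.28 − x)×3.25
Column 2: 0.6407×0 + 4.304×2.46 + 10.99×2.84 + 10.88×2.85 + (z_c − 0.6407 − 26.174)×3.25
The z_c×3.25 term appears on both sides and cancels. Collect the known terms of each column as K = Σ(ρt)_known − 3.25 × (depth of known layers): K_1 = 55.1408 − 3.25×19.28 = −7.5192; K_2 = 72.80744 − 3.25×(0.6407 + 26.174) = −14.340335.
Balance: K_1 − x×(3.25 − 2.92) = K_2, so x = (K_1 − K_2)/(3.25 − 2.92) = 6.82113/0.33 = 20.7 km.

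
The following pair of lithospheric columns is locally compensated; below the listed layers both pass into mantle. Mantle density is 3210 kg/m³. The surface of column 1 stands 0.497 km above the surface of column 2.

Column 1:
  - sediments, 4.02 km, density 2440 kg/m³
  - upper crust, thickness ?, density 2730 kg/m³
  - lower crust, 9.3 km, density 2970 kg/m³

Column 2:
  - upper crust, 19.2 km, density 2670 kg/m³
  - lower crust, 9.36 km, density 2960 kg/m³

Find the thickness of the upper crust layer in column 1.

Take the compensation level at the base of the deeper column (depth z_c below the surface of column 1) and equate Σ ρ_i t_i down to z_c; mantle fills any gap and the z_c terms cancel.
Column 1: 4.02×2440 + x×2730 + 9.3×2970 + (z_c − 13.32 − x)×3210
Column 2: 0.497×0 + 19.2×2670 + 9.36×2960 + (z_c − 0.497 − 28.56)×3210
The z_c×3210 term appears on both sides and cancels. Collect the known terms of each column as K = Σ(ρt)_known − 3210 × (depth of known layers): K_1 = 37429.8 − 3210×13.32 = −5327.4; K_2 = 78969.6 − 3210×(0.497 + 28.56) = −14303.37.
Balance: K_1 − x×(3210 − 2730) = K_2, so x = (K_1 − K_2)/(3210 − 2730) = 8975.97/480 = 18.7 km.

18.7 km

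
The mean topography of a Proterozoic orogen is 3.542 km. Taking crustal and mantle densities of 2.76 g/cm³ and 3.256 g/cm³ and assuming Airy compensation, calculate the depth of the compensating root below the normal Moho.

19.7 km

By Archimedes' principle applied to the lithosphere: the weight of the topography is balanced by the buoyancy of the root, ρ_c h = (ρ_m − ρ_c) r.
r = h · ρ_c / (ρ_m − ρ_c) = 3.542 km × 2.76 / (3.256 − 2.76) = 19.7 km.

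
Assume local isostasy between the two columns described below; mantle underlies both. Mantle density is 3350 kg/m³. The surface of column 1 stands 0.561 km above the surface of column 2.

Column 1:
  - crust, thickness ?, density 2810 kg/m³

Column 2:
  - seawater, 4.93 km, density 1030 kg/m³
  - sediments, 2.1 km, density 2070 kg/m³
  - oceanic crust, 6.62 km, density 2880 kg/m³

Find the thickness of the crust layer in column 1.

35.4 km

Take the compensation level at the base of the deeper column (depth z_c below the surface of column 1) and equate Σ ρ_i t_i down to z_c; mantle fills any gap and the z_c terms cancel.
Column 1: x×2810 + (z_c − 0 − x)×3350
Column 2: 0.561×0 + 4.93×1030 + 2.1×2070 + 6.62×2880 + (z_c − 0.561 − 13.65)×3350
The z_c×3350 term appears on both sides and cancels. Collect the known terms of each column as K = Σ(ρt)_known − 3350 × (depth of known layers): K_1 = 0 − 3350×0 = 0; K_2 = 28490.5 − 3350×(0.561 + 13.65) = −19116.35.
Balance: K_1 − x×(3350 − 2810) = K_2, so x = (K_1 − K_2)/(3350 − 2810) = 19116.4/540 = 35.4 km.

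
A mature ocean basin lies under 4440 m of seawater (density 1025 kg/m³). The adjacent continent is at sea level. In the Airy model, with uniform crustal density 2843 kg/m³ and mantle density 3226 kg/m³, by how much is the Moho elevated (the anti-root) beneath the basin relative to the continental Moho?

21100 m

Isostatic balance requires: replacing crust with seawater at the top is compensated by replacing crust with mantle at the base: d (ρ_c − ρ_w) = a (ρ_m − ρ_c).
a = d (ρ_c − ρ_w)/(ρ_m − ρ_c) = 4440 m × 1818/383 = 21100 m.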